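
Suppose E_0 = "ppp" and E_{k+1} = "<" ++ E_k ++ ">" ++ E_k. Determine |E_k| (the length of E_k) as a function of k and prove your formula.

Claim: |E_k| = 5·2^k − 2.

Base case: |E_0| = 3, and 5·2^0 − 2 = 3.
Assume |E_m| = 5·2^m − 2.
Then |E_{m+1}| = 1 + |E_m| + 1 + |E_m| = 2|E_m| + 2 = 2(5·2^m − 2) + 2 = 5·2^{m+1} − 4 + 2 = 5·2^{m+1} − 2.
Hence |E_k| = 5·2^k − 2 for every k ≥ 0, by induction.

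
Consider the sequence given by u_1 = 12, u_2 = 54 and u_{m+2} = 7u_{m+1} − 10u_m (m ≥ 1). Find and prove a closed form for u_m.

Claim: u_m = 2^m + 2·5^m.

Base cases: u_1 = 12 and 2^1 + 2·5^1 = 12; u_2 = 54 and 2^2 + 2·5^2 = 54.
Assume u_j = 2^j + 2·5^j for all 1 ≤ j ≤ k, where k ≥ 2.
Then u_{k+1} = 7u_k − 10u_{k−1} = 7·(2^k + 2·5^k) − 10·(2^{k−1} + 2·5^{k−1}) = (7·2 − 10)2^{k−1} + 2·(7·5 − 10)5^{k−1} = 4·2^{k−1} + 50·5^{k−1} = 2^{k+1} + 2·5^{k+1}.
Hence u_m = 2^m + 2·5^m for every m ≥ 1, by strong induction.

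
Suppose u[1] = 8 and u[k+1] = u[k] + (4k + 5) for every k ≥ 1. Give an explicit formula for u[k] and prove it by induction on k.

Claim: u[k] = 2k^2 + 3k + 3.

Base case: u[1] = 8, and 2·1^2 + 3·1 + 3 = 8.
Assume u[j] = 2j^2 + 3j + 3.
Then u[j+1] = u[j] + (4j + 5) = (2j^2 + 3j + 3) + (4j + 5) = 2j^2 + 7j + 8,
and 2·(j+1)^2 + 3·(j+1) + 3 = 2j^2 + 7j + 8.
By induction, u[k] = 2k^2 + 3k + 3 for all k ≥ 1.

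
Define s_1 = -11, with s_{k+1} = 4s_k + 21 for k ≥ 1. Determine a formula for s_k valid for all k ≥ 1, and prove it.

Claim: s_k = -4^k − 7.

Base case: s_1 = -11, and -4^1 − 7 = -4 − 7 = -11.
Assume s_m = -4^m − 7 for some m ≥ 1.
Then s_{m+1} = 4s_m + 21 = 4·(-4^m − 7) + 21 = -4^{m+1} − 28 + 21 = -4^{m+1} − 7.
This completes the inductive step, so s_k = -4^k − 7 for all k ≥ 1.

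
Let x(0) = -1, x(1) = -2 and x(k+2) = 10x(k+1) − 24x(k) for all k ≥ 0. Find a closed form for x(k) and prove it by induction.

Claim: x(k) = 6^k − 2·4^k.

Base cases: x(0) = -1 and 6^0 − 2·4^0 = -1; x(1) = -2 and 6^1 − 2·4^1 = -2.
Assume x(j) = 6^j − 2·4^j for all 0 ≤ j ≤ r, where r ≥ 1.
Then x(r+1) = 10x(r) − 24x(r−1) = 10·(6^r − 2·4^r) − 24·(6^{r−1} − 2·4^{r−1}) = (10·6 − 24)6^{r−1} − 2·(10·4 − 24)4^{r−1} = 36·6^{r−1} − 32·4^{r−1} = 6^{r+1} − 2·4^{r+1}.
By strong induction, x(k) = 6^k − 2·4^k for all k ≥ 0.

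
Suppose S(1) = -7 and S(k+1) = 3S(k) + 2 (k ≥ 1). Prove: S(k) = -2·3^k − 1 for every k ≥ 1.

Base case: S(1) = -7, and -2·3^1 − 1 = -6 − 1 = -7.
Assume S(j) = -2·3^j − 1 for some j ≥ 1.
Then S(j+1) = 3S(j) + 2 = 3·(-2·3^j − 1) + 2 = -6·3^j − 3 + 2 = -2·3^{j+1} − 1.
By induction, S(k) = -2·3^k − 1 for all k ≥ 1.

S(k) = -2·3^k − 1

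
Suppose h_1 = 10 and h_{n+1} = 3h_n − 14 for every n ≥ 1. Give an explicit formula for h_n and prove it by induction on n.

Claim: h_n = 3^n + 7.

Base case: h_1 = 10, and 3^1 + 7 = 3 + 7 = 10.
Assume h_m = 3^m + 7 for some m ≥ 1.
Then h_{m+1} = 3h_m − 14 = 3·(3^m + 7) − 14 = 3^{m+1} + 21 − 14 = 3^{m+1} + 7.
So the formula holds for m+1, and by induction h_n = 3^n + 7 for all n ≥ 1.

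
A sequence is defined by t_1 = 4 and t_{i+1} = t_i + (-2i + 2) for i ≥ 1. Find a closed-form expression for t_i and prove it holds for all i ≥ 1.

Claim: t_i = -i^2 + 3i + 2.

Base case: t_1 = 4, and -1^2 + 3·1 + 2 = 4.
Assume t_k = -k^2 + 3k + 2.
Then t_{k+1} = t_k + (-2k + 2) = (-k^2 + 3k + 2) + (-2k + 2) = -k^2 + k + 4,
and -(k+1)^2 + 3·(k+1) + 2 = -k^2 + k + 4.
Hence t_i = -i^2 + 3i + 2 for every i ≥ 1, by induction.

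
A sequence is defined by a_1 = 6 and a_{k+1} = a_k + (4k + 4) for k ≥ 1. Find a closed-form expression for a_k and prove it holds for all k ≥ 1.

Claim: a_k = 2k^2 + 2k + 2.

Base case: a_1 = 6, and 2·1^2 + 2·1 + 2 = 6.
Assume a_j = 2j^2 + 2j + 2.
Then a_{j+1} = a_j + (4j + 4) = (2j^2 + 2j + 2) + (4j + 4) = 2j^2 + 6j + 6,
and 2·(j+1)^2 + 2·(j+1) + 2 = 2j^2 + 6j + 6.
By induction, a_k = 2k^2 + 2k + 2 for all k ≥ 1.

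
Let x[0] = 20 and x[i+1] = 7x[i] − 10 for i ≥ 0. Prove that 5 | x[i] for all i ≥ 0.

Base case: x[0] = 20 = 5·4, so 5 | x[0].
Assume 5 | x[r], so x[r] = 5t for some integer t.
Then x[r+1] = 7x[r] − 10 = 7·(5t) − 10 = 5(7t − 2), so 5 | x[r+1].
By induction, 5 | x[i] for all i ≥ 0.

5 | x[i]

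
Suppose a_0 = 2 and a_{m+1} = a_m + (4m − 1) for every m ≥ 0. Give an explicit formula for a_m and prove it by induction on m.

Claim: a_m = 2m^2 − 3m + 2.

Base case: a_0 = 2, and 2·0^2 − 3·0 + 2 = 2.
Assume a_k = 2k^2 − 3k + 2.
Then a_{k+1} = a_k + (4k − 1) = (2k^2 − 3k + 2) + (4k − 1) = 2k^2 + k + 1,
and 2·(k+1)^2 − 3·(k+1) + 2 = 2k^2 + k + 1.
Hence a_m = 2m^2 − 3m + 2 for every m ≥ 0, by induction.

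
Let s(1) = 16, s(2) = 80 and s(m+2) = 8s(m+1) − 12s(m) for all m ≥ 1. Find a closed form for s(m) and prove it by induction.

Claim: s(m) = 2·6^m + 2·2^m.

Base cases: s(1) = 16 and 2·6^1 + 2·2^1 = 16; s(2) = 80 and 2·6^2 + 2·2^2 = 80.
Assume s(i) = 2·6^i + 2·2^i for all 1 ≤ i ≤ j, where j ≥ 2.
Then s(j+1) = 8s(j) − 12s(j−1) = 8·(2·6^j + 2·2^j) − 12·(2·6^{j−1} + 2·2^{j−1}) = 2·(8·6 − 12)6^{j−1} + 2·(8·2 − 12)2^{j−1} = 72·6^{j−1} + 8·2^{j−1} = 2·6^{j+1} + 2·2^{j+1}.
So the formula holds for j+1, and by strong induction s(m) = 2·6^m + 2·2^m for all m ≥ 1.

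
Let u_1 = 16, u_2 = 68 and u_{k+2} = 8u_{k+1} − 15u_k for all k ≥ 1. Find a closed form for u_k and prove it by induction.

Claim: u_k = 2·5^k + 2·3^k.

Base cases: u_1 = 16 and 2·5^1 + 2·3^1 = 16; u_2 = 68 and 2·5^2 + 2·3^2 = 68.
Assume u_i = 2·5^i + 2·3^i for all 1 ≤ i ≤ j, where j ≥ 2.
Then u_{j+1} = 8u_j − 15u_{j−1} = 8·(2·5^j + 2·3^j) − 15·(2·5^{j−1} + 2·3^{j−1}) = 2·(8·5 − 15)5^{j−1} + 2·(8·3 − 15)3^{j−1} = 50·5^{j−1} + 18·3^{j−1} = 2·5^{j+1} + 2·3^{j+1}.
Hence u_k = 2·5^k + 2·3^k for every k ≥ 1, by strong induction.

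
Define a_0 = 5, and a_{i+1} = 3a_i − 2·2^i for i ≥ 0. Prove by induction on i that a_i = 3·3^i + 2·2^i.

Base case: a_0 = 5, and 3·3^0 + 2·2^0 = 3 + 2 = 5.
Assume a_r = 3·3^r + 2·2^r for some r ≥ 0.
Then a_{r+1} = 3a_r − 2·2^r = 3·(3·3^r + 2·2^r) − 2·2^r = 3·3^{r+1} + 6·2^r − 2·2^r = 3·3^{r+1} + 4·2^r = 3·3^{r+1} + 2·2^{r+1}.
Hence a_i = 3·3^i + 2·2^i for every i ≥ 0, by induction.

a_i = 3·3^i + 2·2^i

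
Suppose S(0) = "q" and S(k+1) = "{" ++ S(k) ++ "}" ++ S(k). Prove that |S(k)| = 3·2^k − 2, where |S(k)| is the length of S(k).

Base case: |S(0)| = 1, and 3·2^0 − 2 = 1.
Assume |S(j)| = 3·2^j − 2.
Then |S(j+1)| = 1 + |S(j)| + 1 + |S(j)| = 2|S(j)| + 2 = 2(3·2^j − 2) + 2 = 3·2^{j+1} − 4 + 2 = 3·2^{j+1} − 2.
This completes the inductive step, so |S(k)| = 3·2^k − 2 for all k ≥ 0.

|S(k)| = 3·2^k − 2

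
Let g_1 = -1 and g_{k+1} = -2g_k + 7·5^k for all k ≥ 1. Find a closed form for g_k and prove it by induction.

Claim: g_k = 3·(-2)^k + 5^k.

Base case: g_1 = -1, and 3·(-2)^1 + 5^1 = -6 + 5 = -1.
Assume g_j = 3·(-2)^j + 5^j for some j ≥ 1.
Then g_{j+1} = -2g_j + 7·5^j = -2·(3·(-2)^j + 5^j) + 7·5^j = 3·(-2)^{j+1} − 2·5^j + 7·5^j = 3·(-2)^{j+1} + 5·5^j = 3·(-2)^{j+1} + 5^{j+1}.
So the formula holds for j+1, and by induction g_k = 3·(-2)^k + 5^k for all k ≥ 1.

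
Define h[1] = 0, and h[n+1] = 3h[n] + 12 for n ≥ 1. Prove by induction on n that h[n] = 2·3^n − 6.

Base case: h[1] = 0, and 2·3^1 − 6 = 6 − 6 = 0.
Assume h[m] = 2·3^m − 6 for some m ≥ 1.
Then h[m+1] = 3h[m] + 12 = 3·(2·3^m − 6) + 12 = 6·3^m − 18 + 12 = 2·3^{m+1} − 6.
Hence h[n] = 2·3^n − 6 for every n ≥ 1, by induction.

h[n] = 2·3^n − 6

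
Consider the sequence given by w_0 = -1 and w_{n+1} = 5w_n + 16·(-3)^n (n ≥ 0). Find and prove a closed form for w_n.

Claim: w_n = 5^n − 2·(-3)^n.

Base case: w_0 = -1, and 5^0 − 2·(-3)^0 = 1 − 2 = -1.
Assume w_j = 5^j − 2·(-3)^j for some j ≥ 0.
Then w_{j+1} = 5w_j + 16·(-3)^j = 5·(5^j − 2·(-3)^j) + 16·(-3)^j = 5^{j+1} − 10·(-3)^j + 16·(-3)^j = 5^{j+1} + 6·(-3)^j = 5^{j+1} − 2·(-3)^{j+1}.
This completes the inductive step, so w_n = 5^n − 2·(-3)^n for all n ≥ 0.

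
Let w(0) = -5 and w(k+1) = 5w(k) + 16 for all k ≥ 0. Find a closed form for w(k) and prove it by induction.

Claim: w(k) = -5^k − 4.

Base case: w(0) = -5, and -5^0 − 4 = -1 − 4 = -5.
Assume w(j) = -5^j − 4 for some j ≥ 0.
Then w(j+1) = 5w(j) + 16 = 5·(-5^j − 4) + 16 = -5^{j+1} − 20 + 16 = -5^{j+1} − 4.
Hence w(k) = -5^k − 4 for every k ≥ 0, by induction.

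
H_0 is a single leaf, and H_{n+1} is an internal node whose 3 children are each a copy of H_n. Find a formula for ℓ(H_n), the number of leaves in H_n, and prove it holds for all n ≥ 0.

Claim: ℓ(H_n) = 3^n.

Base case: ℓ(H_0) = 1, and 3^0 = 1.
Assume ℓ(H_j) = 3^j.
Then ℓ(H_{j+1}) = 3·ℓ(H_j) = 3·3^j = 3^{j+1}.
So the formula holds for j+1, and by induction ℓ(H_n) = 3^n for all n ≥ 0.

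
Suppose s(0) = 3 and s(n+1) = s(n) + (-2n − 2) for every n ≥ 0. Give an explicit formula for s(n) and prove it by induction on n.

Claim: s(n) = -n^2 − n + 3.

Base case: s(0) = 3, and -0^2 − 0 + 3 = 3.
Assume s(j) = -j^2 − j + 3.
Then s(j+1) = s(j) + (-2j − 2) = (-j^2 − j + 3) + (-2j − 2) = -j^2 − 3j + 1,
and -(j+1)^2 − (j+1) + 3 = -j^2 − 3j + 1.
Hence s(n) = -n^2 − n + 3 for every n ≥ 0, by induction.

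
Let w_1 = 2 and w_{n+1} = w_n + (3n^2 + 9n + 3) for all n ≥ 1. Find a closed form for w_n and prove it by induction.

Claim: w_n = n^3 + 3n^2 − n − 1.

Base case: w_1 = 2, and 1^3 + 3·1^2 − 1 − 1 = 2.
Assume w_k = k^3 + 3k^2 − k − 1.
Then w_{k+1} = w_k + (3k^2 + 9k + 3) = (k^3 + 3k^2 − k − 1) + (3k^2 + 9k + 3) = k^3 + 6k^2 + 8k + 2,
and (k+1)^3 + 3·(k+1)^2 − (k+1) − 1 = k^3 + 6k^2 + 8k + 2.
This completes the inductive step, so w_n = n^3 + 3n^2 − n − 1 for all n ≥ 1.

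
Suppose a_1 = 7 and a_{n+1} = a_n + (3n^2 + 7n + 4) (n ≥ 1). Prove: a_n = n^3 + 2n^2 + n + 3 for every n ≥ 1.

Base case: a_1 = 7, and 1^3 + 2·1^2 + 1 + 3 = 7.
Assume a_m = m^3 + 2m^2 + m + 3.
Then a_{m+1} = a_m + (3m^2 + 7m + 4) = (m^3 + 2m^2 + m + 3) + (3m^2 + 7m + 4) = m^3 + 5m^2 + 8m + 7,
and (m+1)^3 + 2·(m+1)^2 + (m+1) + 3 = m^3 + 5m^2 + 8m + 7.
Hence a_n = n^3 + 2n^2 + n + 3 for every n ≥ 1, by induction.

a_n = n^3 + 2n^2 + n + 3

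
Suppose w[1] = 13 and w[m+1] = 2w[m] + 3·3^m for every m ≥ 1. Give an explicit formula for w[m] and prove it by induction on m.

Claim: w[m] = 2·2^m + 3·3^m.

Base case: w[1] = 13, and 2·2^1 + 3·3^1 = 4 + 9 = 13.
Assume w[k] = 2·2^k + 3·3^k for some k ≥ 1.
Then w[k+1] = 2w[k] + 3·3^k = 2·(2·2^k + 3·3^k) + 3·3^k = 2·2^{k+1} + 6·3^k + 3·3^k = 2·2^{k+1} + 9·3^k = 2·2^{k+1} + 3·3^{k+1}.
This completes the inductive step, so w[m] = 2·2^m + 3·3^m for all m ≥ 1.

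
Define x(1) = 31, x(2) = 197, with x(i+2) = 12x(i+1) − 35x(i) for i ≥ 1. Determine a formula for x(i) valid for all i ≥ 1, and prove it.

Claim: x(i) = 3·7^i + 2·5^i.

Base cases: x(1) = 31 and 3·7^1 + 2·5^1 = 31; x(2) = 197 and 3·7^2 + 2·5^2 = 197.
Assume x(t) = 3·7^t + 2·5^t for all 1 ≤ t ≤ j, where j ≥ 2.
Then x(j+1) = 12x(j) − 35x(j−1) = 12·(3·7^j + 2·5^j) − 35·(3·7^{j−1} + 2·5^{j−1}) = 3·(12·7 − 35)7^{j−1} + 2·(12·5 − 35)5^{j−1} = 147·7^{j−1} + 50·5^{j−1} = 3·7^{j+1} + 2·5^{j+1}.
By strong induction, x(i) = 3·7^i + 2·5^i for all i ≥ 1.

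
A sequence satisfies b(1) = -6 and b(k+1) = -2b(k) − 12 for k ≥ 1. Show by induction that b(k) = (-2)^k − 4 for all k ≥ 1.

Base case: b(1) = -6, and (-2)^1 − 4 = -2 − 4 = -6.
Assume b(m) = (-2)^m − 4 for some m ≥ 1.
Then b(m+1) = -2b(m) − 12 = -2·((-2)^m − 4) − 12 = -2·(-2)^m + 8 − 12 = (-2)^{m+1} − 4.
Hence b(k) = (-2)^k − 4 for every k ≥ 1, by induction.

b(k) = (-2)^k − 4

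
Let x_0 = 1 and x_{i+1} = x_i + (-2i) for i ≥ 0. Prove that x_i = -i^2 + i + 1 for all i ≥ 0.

Base case: x_0 = 1, and -0^2 + 0 + 1 = 1.
Assume x_r = -r^2 + r + 1.
Then x_{r+1} = x_r + (-2r) = (-r^2 + r + 1) + (-2r) = -r^2 − r + 1,
and -(r+1)^2 + (r+1) + 1 = -r^2 − r + 1.
Hence x_i = -i^2 + i + 1 for every i ≥ 0, by induction.

x_i = -i^2 + i + 1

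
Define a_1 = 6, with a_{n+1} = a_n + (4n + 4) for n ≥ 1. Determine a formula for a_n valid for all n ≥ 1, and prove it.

Claim: a_n = 2n^2 + 2n + 2.

Base case: a_1 = 6, and 2·1^2 + 2·1 + 2 = 6.
Assume a_k = 2k^2 + 2k + 2.
Then a_{k+1} = a_k + (4k + 4) = (2k^2 + 2k + 2) + (4k + 4) = 2k^2 + 6k + 6,
and 2·(k+1)^2 + 2·(k+1) + 2 = 2k^2 + 6k + 6.
Hence a_n = 2n^2 + 2n + 2 for every n ≥ 1, by induction.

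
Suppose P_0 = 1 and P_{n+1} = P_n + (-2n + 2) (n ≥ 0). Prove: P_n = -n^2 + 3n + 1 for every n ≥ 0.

Base case: P_0 = 1, and -0^2 + 3·0 + 1 = 1.
Assume P_k = -k^2 + 3k + 1.
Then P_{k+1} = P_k + (-2k + 2) = (-k^2 + 3k + 1) + (-2k + 2) = -k^2 + k + 3,
and -(k+1)^2 + 3·(k+1) + 1 = -k^2 + k + 3.
This completes the inductive step, so P_n = -n^2 + 3n + 1 for all n ≥ 0.

P_n = -n^2 + 3n + 1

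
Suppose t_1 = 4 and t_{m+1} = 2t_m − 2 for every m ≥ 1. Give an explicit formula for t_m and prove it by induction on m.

Claim: t_m = 2^m + 2.

Base case: t_1 = 4, and 2^1 + 2 = 2 + 2 = 4.
Assume t_r = 2^r + 2 for some r ≥ 1.
Then t_{r+1} = 2t_r − 2 = 2·(2^r + 2) − 2 = 2^{r+1} + 4 − 2 = 2^{r+1} + 2.
By induction, t_m = 2^m + 2 for all m ≥ 1.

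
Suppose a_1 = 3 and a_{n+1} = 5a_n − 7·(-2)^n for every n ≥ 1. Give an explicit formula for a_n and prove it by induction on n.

Claim: a_n = 5^n + (-2)^n.

Base case: a_1 = 3, and 5^1 + (-2)^1 = 5 − 2 = 3.
Assume a_m = 5^m + (-2)^m for some m ≥ 1.
Then a_{m+1} = 5a_m − 7·(-2)^m = 5·(5^m + (-2)^m) − 7·(-2)^m = 5^{m+1} + 5·(-2)^m − 7·(-2)^m = 5^{m+1} − 2·(-2)^m = 5^{m+1} + (-2)^{m+1}.
Hence a_n = 5^n + (-2)^n for every n ≥ 1, by induction.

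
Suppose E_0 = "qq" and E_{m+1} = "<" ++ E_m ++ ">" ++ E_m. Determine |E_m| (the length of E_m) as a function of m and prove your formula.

Claim: |E_m| = 2^{m+2} − 2.

Base case: |E_0| = 2, and 2^{0+2} − 2 = 2.
Assume |E_k| = 2^{k+2} − 2.
Then |E_{k+1}| = 1 + |E_k| + 1 + |E_k| = 2|E_k| + 2 = 2(2^{k+2} − 2) + 2 = 2^{k+3} − 4 + 2 = 2^{k+3} − 2.
Hence |E_m| = 2^{m+2} − 2 for every m ≥ 0, by induction.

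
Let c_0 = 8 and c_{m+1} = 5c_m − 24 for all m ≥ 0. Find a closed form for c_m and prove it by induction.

Claim: c_m = 2·5^m + 6.

Base case: c_0 = 8, and 2·5^0 + 6 = 2 + 6 = 8.
Assume c_r = 2·5^r + 6 for some r ≥ 0.
Then c_{r+1} = 5c_r − 24 = 5·(2·5^r + 6) − 24 = 10·5^r + 30 − 24 = 2·5^{r+1} + 6.
By induction, c_m = 2·5^m + 6 for all m ≥ 0.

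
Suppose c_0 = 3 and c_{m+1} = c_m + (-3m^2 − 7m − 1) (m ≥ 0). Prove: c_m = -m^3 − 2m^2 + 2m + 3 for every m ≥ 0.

Base case: c_0 = 3, and -0^3 − 2·0^2 + 2·0 + 3 = 3.
Assume c_k = -k^3 − 2k^2 + 2k + 3.
Then c_{k+1} = c_k + (-3k^2 − 7k − 1) = (-k^3 − 2k^2 + 2k + 3) + (-3k^2 − 7k − 1) = -k^3 − 5k^2 − 5k + 2,
and -(k+1)^3 − 2·(k+1)^2 + 2·(k+1) + 3 = -k^3 − 5k^2 − 5k + 2.
This completes the inductive step, so c_m = -m^3 − 2m^2 + 2m + 3 for all m ≥ 0.

c_m = -m^3 − 2m^2 + 2m + 3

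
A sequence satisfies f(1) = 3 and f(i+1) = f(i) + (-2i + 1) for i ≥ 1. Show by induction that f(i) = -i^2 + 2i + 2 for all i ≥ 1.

Base case: f(1) = 3, and -1^2 + 2·1 + 2 = 3.
Assume f(k) = -k^2 + 2k + 2.
Then f(k+1) = f(k) + (-2k + 1) = (-k^2 + 2k + 2) + (-2k + 1) = -k^2 + 3,
and -(k+1)^2 + 2·(k+1) + 2 = -k^2 + 3.
This completes the inductive step, so f(i) = -i^2 + 2i + 2 for all i ≥ 1.

f(i) = -i^2 + 2i + 2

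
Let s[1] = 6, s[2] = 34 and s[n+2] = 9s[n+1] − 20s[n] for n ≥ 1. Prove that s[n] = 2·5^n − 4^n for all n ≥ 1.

Base cases: s[1] = 6 and 2·5^1 − 4^1 = 6; s[2] = 34 and 2·5^2 − 4^2 = 34.
Assume s[j] = 2·5^j − 4^j for all 1 ≤ j ≤ m, where m ≥ 2.
Then s[m+1] = 9s[m] − 20s[m−1] = 9·(2·5^m − 4^m) − 20·(2·5^{m−1} − 4^{m−1}) = 2·(9·5 − 20)5^{m−1} − (9·4 − 20)4^{m−1} = 50·5^{m−1} − 16·4^{m−1} = 2·5^{m+1} − 4^{m+1}.
So the formula holds for m+1, and by strong induction s[n] = 2·5^n − 4^n for all n ≥ 1.

s[n] = 2·5^n − 4^n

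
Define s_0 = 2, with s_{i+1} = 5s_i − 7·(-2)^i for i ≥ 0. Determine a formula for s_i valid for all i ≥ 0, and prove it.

Claim: s_i = 5^i + (-2)^i.

Base case: s_0 = 2, and 5^0 + (-2)^0 = 1 + 1 = 2.
Assume s_r = 5^r + (-2)^r for some r ≥ 0.
Then s_{r+1} = 5s_r − 7·(-2)^r = 5·(5^r + (-2)^r) − 7·(-2)^r = 5^{r+1} + 5·(-2)^r − 7·(-2)^r = 5^{r+1} − 2·(-2)^r = 5^{r+1} + (-2)^{r+1}.
So the formula holds for r+1, and by induction s_i = 5^i + (-2)^i for all i ≥ 0.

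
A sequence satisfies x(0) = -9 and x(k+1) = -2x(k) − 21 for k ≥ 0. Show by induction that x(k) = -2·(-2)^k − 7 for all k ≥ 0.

Base case: x(0) = -9, and -2·(-2)^0 − 7 = -2 − 7 = -9.
Assume x(m) = -2·(-2)^m − 7 for some m ≥ 0.
Then x(m+1) = -2x(m) − 21 = -2·(-2·(-2)^m − 7) − 21 = 4·(-2)^m + 14 − 21 = -2·(-2)^{m+1} − 7.
So the formula holds for m+1, and by induction x(k) = -2·(-2)^k − 7 for all k ≥ 0.

x(k) = -2·(-2)^k − 7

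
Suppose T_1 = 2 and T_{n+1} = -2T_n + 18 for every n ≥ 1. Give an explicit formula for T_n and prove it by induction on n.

Claim: T_n = 2·(-2)^n + 6.

Base case: T_1 = 2, and 2·(-2)^1 + 6 = -4 + 6 = 2.
Assume T_k = 2·(-2)^k + 6 for some k ≥ 1.
Then T_{k+1} = -2T_k + 18 = -2·(2·(-2)^k + 6) + 18 = -4·(-2)^k − 12 + 18 = 2·(-2)^{k+1} + 6.
Hence T_n = 2·(-2)^n + 6 for every n ≥ 1, by induction.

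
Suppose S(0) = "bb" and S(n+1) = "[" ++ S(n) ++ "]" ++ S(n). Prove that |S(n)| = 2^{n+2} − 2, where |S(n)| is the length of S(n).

Base case: |S(0)| = 2, and 2^{0+2} − 2 = 2.
Assume |S(j)| = 2^{j+2} − 2.
Then |S(j+1)| = 1 + |S(j)| + 1 + |S(j)| = 2|S(j)| + 2 = 2(2^{j+2} − 2) + 2 = 2^{j+3} − 4 + 2 = 2^{j+3} − 2.
This completes the inductive step, so |S(n)| = 2^{n+2} − 2 for all n ≥ 0.

|S(n)| = 2^{n+2} − 2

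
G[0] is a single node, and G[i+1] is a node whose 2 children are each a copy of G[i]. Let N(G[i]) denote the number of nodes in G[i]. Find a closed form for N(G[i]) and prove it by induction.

Claim: N(G[i]) = 2^{i+1} − 1.

Base case: N(G[0]) = 1, and 2^{0+1} − 1 = 1.
Assume N(G[r]) = 2^{r+1} − 1.
Then N(G[r+1]) = 1 + 2N(G[r]) = 1 + 2(2^{r+1} − 1) = 2^{r+2} − 2 + 1 = 2^{r+2} − 1.
Hence N(G[i]) = 2^{i+1} − 1 for every i ≥ 0, by induction.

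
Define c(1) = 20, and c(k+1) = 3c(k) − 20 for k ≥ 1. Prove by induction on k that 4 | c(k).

Base case: c(1) = 20 = 4·5, so 4 | c(1).
Assume 4 | c(j), so c(j) = 4t for some integer t.
Then c(j+1) = 3c(j) − 20 = 3·(4t) − 20 = 4(3t − 5), so 4 | c(j+1).
This completes the inductive step, so 4 | c(k) for all k ≥ 1.

4 | c(k)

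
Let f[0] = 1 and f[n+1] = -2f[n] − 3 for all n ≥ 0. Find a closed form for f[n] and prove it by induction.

Claim: f[n] = 2·(-2)^n − 1.

Base case: f[0] = 1, and 2·(-2)^0 − 1 = 2 − 1 = 1.
Assume f[k] = 2·(-2)^k − 1 for some k ≥ 0.
Then f[k+1] = -2f[k] − 3 = -2·(2·(-2)^k − 1) − 3 = -4·(-2)^k + 2 − 3 = 2·(-2)^{k+1} − 1.
This completes the inductive step, so f[n] = 2·(-2)^n − 1 for all n ≥ 0.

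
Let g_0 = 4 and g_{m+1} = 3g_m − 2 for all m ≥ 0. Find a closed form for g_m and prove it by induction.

Claim: g_m = 3^{m+1} + 1.

Base case: g_0 = 4, and 3^{0+1} + 1 = 3 + 1 = 4.
Assume g_k = 3^{k+1} + 1 for some k ≥ 0.
Then g_{k+1} = 3g_k − 2 = 3·(3^{k+1} + 1) − 2 = 3^{k+2} + 3 − 2 = 3^{k+2} + 1.
Hence g_m = 3^{m+1} + 1 for every m ≥ 0, by induction.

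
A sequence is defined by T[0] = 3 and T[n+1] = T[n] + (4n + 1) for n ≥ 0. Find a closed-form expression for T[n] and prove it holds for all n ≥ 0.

Claim: T[n] = 2n^2 − n + 3.

Base case: T[0] = 3, and 2·0^2 − 0 + 3 = 3.
Assume T[k] = 2k^2 − k + 3.
Then T[k+1] = T[k] + (4k + 1) = (2k^2 − k + 3) + (4k + 1) = 2k^2 + 3k + 4,
and 2·(k+1)^2 − (k+1) + 3 = 2k^2 + 3k + 4.
Hence T[n] = 2n^2 − n + 3 for every n ≥ 0, by induction.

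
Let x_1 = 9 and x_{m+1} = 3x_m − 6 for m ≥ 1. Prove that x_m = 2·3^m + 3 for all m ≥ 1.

Base case: x_1 = 9, and 2·3^1 + 3 = 6 + 3 = 9.
Assume x_j = 2·3^j + 3 for some j ≥ 1.
Then x_{j+1} = 3x_j − 6 = 3·(2·3^j + 3) − 6 = 6·3^j + 9 − 6 = 2·3^{j+1} + 3.
So the formula holds for j+1, and by induction x_m = 2·3^m + 3 for all m ≥ 1.

x_m = 2·3^m + 3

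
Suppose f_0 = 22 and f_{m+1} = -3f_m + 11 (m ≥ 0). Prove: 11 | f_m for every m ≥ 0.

Base case: f_0 = 22 = 11·2, so 11 | f_0.
Assume 11 | f_j, so f_j = 11t for some integer t.
Then f_{j+1} = -3f_j + 11 = -3·(11t) + 11 = 11(-3t + 1), so 11 | f_{j+1}.
This completes the inductive step, so 11 | f_m for all m ≥ 0.

11 | f_m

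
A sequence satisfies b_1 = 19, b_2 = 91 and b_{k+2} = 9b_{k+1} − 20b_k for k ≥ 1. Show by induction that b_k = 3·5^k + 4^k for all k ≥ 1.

Base cases: b_1 = 19 and 3·5^1 + 4^1 = 19; b_2 = 91 and 3·5^2 + 4^2 = 91.
Assume b_i = 3·5^i + 4^i for all 1 ≤ i ≤ j, where j ≥ 2.
Then b_{j+1} = 9b_j − 20b_{j−1} = 9·(3·5^j + 4^j) − 20·(3·5^{j−1} + 4^{j−1}) = 3·(9·5 − 20)5^{j−1} + (9·4 − 20)4^{j−1} = 75·5^{j−1} + 16·4^{j−1} = 3·5^{j+1} + 4^{j+1}.
By strong induction, b_k = 3·5^k + 4^k for all k ≥ 1.

b_k = 3·5^k + 4^k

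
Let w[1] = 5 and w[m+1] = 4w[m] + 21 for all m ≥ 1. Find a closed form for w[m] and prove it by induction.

Claim: w[m] = 3·4^m − 7.

Base case: w[1] = 5, and 3·4^1 − 7 = 12 − 7 = 5.
Assume w[k] = 3·4^k − 7 for some k ≥ 1.
Then w[k+1] = 4w[k] + 21 = 4·(3·4^k − 7) + 21 = 12·4^k − 28 + 21 = 3·4^{k+1} − 7.
So the formula holds for k+1, and by induction w[m] = 3·4^m − 7 for all m ≥ 1.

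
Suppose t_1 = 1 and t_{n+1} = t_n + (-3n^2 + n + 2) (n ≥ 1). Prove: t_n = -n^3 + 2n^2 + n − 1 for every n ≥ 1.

Base case: t_1 = 1, and -1^3 + 2·1^2 + 1 − 1 = 1.
Assume t_j = -j^3 + 2j^2 + j − 1.
Then t_{j+1} = t_j + (-3j^2 + j + 2) = (-j^3 + 2j^2 + j − 1) + (-3j^2 + j + 2) = -j^3 − j^2 + 2j + 1,
and -(j+1)^3 + 2·(j+1)^2 + (j+1) − 1 = -j^3 − j^2 + 2j + 1.
By induction, t_n = -n^3 + 2n^2 + n − 1 for all n ≥ 1.

t_n = -n^3 + 2n^2 + n − 1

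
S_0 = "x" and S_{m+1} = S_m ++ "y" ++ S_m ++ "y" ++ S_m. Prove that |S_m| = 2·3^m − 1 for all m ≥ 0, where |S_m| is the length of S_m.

Base case: |S_0| = 1, and 2·3^0 − 1 = 1.
Assume |S_j| = 2·3^j − 1.
Then |S_{j+1}| = 3|S_j| + 2 = 3(2·3^j − 1) + 2 = 2·3^{j+1} − 3 + 2 = 2·3^{j+1} − 1.
Hence |S_m| = 2·3^m − 1 for every m ≥ 0, by induction.

|S_m| = 2·3^m − 1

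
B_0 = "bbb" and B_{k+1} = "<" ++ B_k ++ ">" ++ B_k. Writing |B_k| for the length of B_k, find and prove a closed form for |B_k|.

Claim: |B_k| = 5·2^k − 2.

Base case: |B_0| = 3, and 5·2^0 − 2 = 3.
Assume |B_r| = 5·2^r − 2.
Then |B_{r+1}| = 1 + |B_r| + 1 + |B_r| = 2|B_r| + 2 = 2(5·2^r − 2) + 2 = 5·2^{r+1} − 4 + 2 = 5·2^{r+1} − 2.
Hence |B_k| = 5·2^k − 2 for every k ≥ 0, by induction.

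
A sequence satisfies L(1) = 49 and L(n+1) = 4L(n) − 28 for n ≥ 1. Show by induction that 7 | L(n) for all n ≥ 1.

Base case: L(1) = 49 = 7·7, so 7 | L(1).
Assume 7 | L(m), so L(m) = 7t for some integer t.
Then L(m+1) = 4L(m) − 28 = 4·(7t) − 28 = 7(4t − 4), so 7 | L(m+1).
By induction, 7 | L(n) for all n ≥ 1.

7 | L(n)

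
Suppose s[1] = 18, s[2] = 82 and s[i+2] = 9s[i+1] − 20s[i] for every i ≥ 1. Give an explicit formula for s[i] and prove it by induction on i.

Claim: s[i] = 2·5^i + 2·4^i.

Base cases: s[1] = 18 and 2·5^1 + 2·4^1 = 18; s[2] = 82 and 2·5^2 + 2·4^2 = 82.
Assume s[j] = 2·5^j + 2·4^j for all 1 ≤ j ≤ r, where r ≥ 2.
Then s[r+1] = 9s[r] − 20s[r−1] = 9·(2·5^r + 2·4^r) − 20·(2·5^{r−1} + 2·4^{r−1}) = 2·(9·5 − 20)5^{r−1} + 2·(9·4 − 20)4^{r−1} = 50·5^{r−1} + 32·4^{r−1} = 2·5^{r+1} + 2·4^{r+1}.
Hence s[i] = 2·5^i + 2·4^i for every i ≥ 1, by strong induction.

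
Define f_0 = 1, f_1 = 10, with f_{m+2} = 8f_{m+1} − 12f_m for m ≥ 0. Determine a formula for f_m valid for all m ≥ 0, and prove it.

Claim: f_m = -2^m + 2·6^m.

Base cases: f_0 = 1 and -2^0 + 2·6^0 = 1; f_1 = 10 and -2^1 + 2·6^1 = 10.
Assume f_i = -2^i + 2·6^i for all 0 ≤ i ≤ j, where j ≥ 1.
Then f_{j+1} = 8f_j − 12f_{j−1} = 8·(-2^j + 2·6^j) − 12·(-2^{j−1} + 2·6^{j−1}) = -(8·2 − 12)2^{j−1} + 2·(8·6 − 12)6^{j−1} = -4·2^{j−1} + 72·6^{j−1} = -2^{j+1} + 2·6^{j+1}.
So the formula holds for j+1, and by strong induction f_m = -2^m + 2·6^m for all m ≥ 0.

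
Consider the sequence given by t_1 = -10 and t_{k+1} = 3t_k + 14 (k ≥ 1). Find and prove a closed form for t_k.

Claim: t_k = -3^k − 7.

Base case: t_1 = -10, and -3^1 − 7 = -3 − 7 = -10.
Assume t_j = -3^j − 7 for some j ≥ 1.
Then t_{j+1} = 3t_j + 14 = 3·(-3^j − 7) + 14 = -3^{j+1} − 21 + 14 = -3^{j+1} − 7.
This completes the inductive step, so t_k = -3^k − 7 for all k ≥ 1.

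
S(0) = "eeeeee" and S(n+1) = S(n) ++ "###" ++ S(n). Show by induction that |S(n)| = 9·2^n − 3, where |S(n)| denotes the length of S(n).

Base case: |S(0)| = 6, and 9·2^0 − 3 = 6.
Assume |S(j)| = 9·2^j − 3.
Then |S(j+1)| = |S(j)| + 3 + |S(j)| = 2|S(j)| + 3 = 2(9·2^j − 3) + 3 = 9·2^{j+1} − 6 + 3 = 9·2^{j+1} − 3.
This completes the inductive step, so |S(n)| = 9·2^n − 3 for all n ≥ 0.

|S(n)| = 9·2^n − 3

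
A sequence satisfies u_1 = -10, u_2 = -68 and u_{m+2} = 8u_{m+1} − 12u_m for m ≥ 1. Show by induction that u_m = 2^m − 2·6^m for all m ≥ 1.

Base cases: u_1 = -10 and 2^1 − 2·6^1 = -10; u_2 = -68 and 2^2 − 2·6^2 = -68.
Assume u_j = 2^j − 2·6^j for all 1 ≤ j ≤ r, where r ≥ 2.
Then u_{r+1} = 8u_r − 12u_{r−1} = 8·(2^r − 2·6^r) − 12·(2^{r−1} − 2·6^{r−1}) = (8·2 − 12)2^{r−1} − 2·(8·6 − 12)6^{r−1} = 4·2^{r−1} − 72·6^{r−1} = 2^{r+1} − 2·6^{r+1}.
By strong induction, u_m = 2^m − 2·6^m for all m ≥ 1.

u_m = 2^m − 2·6^m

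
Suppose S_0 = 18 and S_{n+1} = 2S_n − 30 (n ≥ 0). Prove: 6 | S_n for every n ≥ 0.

Base case: S_0 = 18 = 6·3, so 6 | S_0.
Assume 6 | S_k, so S_k = 6t for some integer t.
Then S_{k+1} = 2S_k − 30 = 2·(6t) − 30 = 6(2t − 5), so 6 | S_{k+1}.
So the property holds for k+1, and by induction 6 | S_n for all n ≥ 0.

6 | S_n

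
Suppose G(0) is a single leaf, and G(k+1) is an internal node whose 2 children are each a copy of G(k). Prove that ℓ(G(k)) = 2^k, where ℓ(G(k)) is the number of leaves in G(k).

Base case: ℓ(G(0)) = 1, and 2^0 = 1.
Assume ℓ(G(j)) = 2^j.
Then ℓ(G(j+1)) = 2·ℓ(G(j)) = 2·2^j = 2^{j+1}.
By induction, ℓ(G(k)) = 2^k for all k ≥ 0.

ℓ(G(k)) = 2^k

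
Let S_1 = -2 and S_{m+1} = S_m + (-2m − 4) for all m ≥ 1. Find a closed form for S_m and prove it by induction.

Claim: S_m = -m^2 − 3m + 2.

Base case: S_1 = -2, and -1^2 − 3·1 + 2 = -2.
Assume S_k = -k^2 − 3k + 2.
Then S_{k+1} = S_k + (-2k − 4) = (-k^2 − 3k + 2) + (-2k − 4) = -k^2 − 5k − 2,
and -(k+1)^2 − 3·(k+1) + 2 = -k^2 − 5k − 2.
This completes the inductive step, so S_m = -m^2 − 3m + 2 for all m ≥ 1.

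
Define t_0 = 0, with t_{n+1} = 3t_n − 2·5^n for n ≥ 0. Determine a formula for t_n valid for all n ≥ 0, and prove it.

Claim: t_n = 3^n − 5^n.

Base case: t_0 = 0, and 3^0 − 5^0 = 1 − 1 = 0.
Assume t_k = 3^k − 5^k for some k ≥ 0.
Then t_{k+1} = 3t_k − 2·5^k = 3·(3^k − 5^k) − 2·5^k = 3^{k+1} − 3·5^k − 2·5^k = 3^{k+1} − 5·5^k = 3^{k+1} − 5^{k+1}.
Hence t_n = 3^n − 5^n for every n ≥ 0, by induction.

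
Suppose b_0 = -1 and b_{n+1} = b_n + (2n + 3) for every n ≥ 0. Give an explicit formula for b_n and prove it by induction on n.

Claim: b_n = n^2 + 2n − 1.

Base case: b_0 = -1, and 0^2 + 2·0 − 1 = -1.
Assume b_r = r^2 + 2r − 1.
Then b_{r+1} = b_r + (2r + 3) = (r^2 + 2r − 1) + (2r + 3) = r^2 + 4r + 2,
and (r+1)^2 + 2·(r+1) − 1 = r^2 + 4r + 2.
Hence b_n = n^2 + 2n − 1 for every n ≥ 0, by induction.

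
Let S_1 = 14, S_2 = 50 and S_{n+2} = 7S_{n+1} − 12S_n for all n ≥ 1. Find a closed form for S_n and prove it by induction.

Claim: S_n = 2·3^n + 2·4^n.

Base cases: S_1 = 14 and 2·3^1 + 2·4^1 = 14; S_2 = 50 and 2·3^2 + 2·4^2 = 50.
Assume S_j = 2·3^j + 2·4^j for all 1 ≤ j ≤ m, where m ≥ 2.
Then S_{m+1} = 7S_m − 12S_{m−1} = 7·(2·3^m + 2·4^m) − 12·(2·3^{m−1} + 2·4^{m−1}) = 2·(7·3 − 12)3^{m−1} + 2·(7·4 − 12)4^{m−1} = 18·3^{m−1} + 32·4^{m−1} = 2·3^{m+1} + 2·4^{m+1}.
Hence S_n = 2·3^n + 2·4^n for every n ≥ 1, by strong induction.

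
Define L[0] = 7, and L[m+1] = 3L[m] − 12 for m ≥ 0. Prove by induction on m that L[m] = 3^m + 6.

Base case: L[0] = 7, and 3^0 + 6 = 1 + 6 = 7.
Assume L[j] = 3^j + 6 for some j ≥ 0.
Then L[j+1] = 3L[j] − 12 = 3·(3^j + 6) − 12 = 3^{j+1} + 18 − 12 = 3^{j+1} + 6.
By induction, L[m] = 3^m + 6 for all m ≥ 0.

L[m] = 3^m + 6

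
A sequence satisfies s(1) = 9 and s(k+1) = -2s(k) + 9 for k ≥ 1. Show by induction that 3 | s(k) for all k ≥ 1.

Base case: s(1) = 9 = 3·3, so 3 | s(1).
Assume 3 | s(m), so s(m) = 3t for some integer t.
Then s(m+1) = -2s(m) + 9 = -2·(3t) + 9 = 3(-2t + 3), so 3 | s(m+1).
This completes the inductive step, so 3 | s(k) for all k ≥ 1.

3 | s(k)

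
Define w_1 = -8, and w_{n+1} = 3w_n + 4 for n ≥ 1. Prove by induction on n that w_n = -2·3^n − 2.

Base case: w_1 = -8, and -2·3^1 − 2 = -6 − 2 = -8.
Assume w_k = -2·3^k − 2 for some k ≥ 1.
Then w_{k+1} = 3w_k + 4 = 3·(-2·3^k − 2) + 4 = -6·3^k − 6 + 4 = -2·3^{k+1} − 2.
By induction, w_n = -2·3^n − 2 for all n ≥ 1.

w_n = -2·3^n − 2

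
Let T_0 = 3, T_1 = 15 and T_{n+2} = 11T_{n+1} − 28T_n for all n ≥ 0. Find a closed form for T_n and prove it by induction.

Claim: T_n = 2·4^n + 7^n.

Base cases: T_0 = 3 and 2·4^0 + 7^0 = 3; T_1 = 15 and 2·4^1 + 7^1 = 15.
Assume T_j = 2·4^j + 7^j for all 0 ≤ j ≤ m, where m ≥ 1.
Then T_{m+1} = 11T_m − 28T_{m−1} = 11·(2·4^m + 7^m) − 28·(2·4^{m−1} + 7^{m−1}) = 2·(11·4 − 28)4^{m−1} + (11·7 − 28)7^{m−1} = 32·4^{m−1} + 49·7^{m−1} = 2·4^{m+1} + 7^{m+1}.
This completes the inductive step, so T_n = 2·4^n + 7^n for all n ≥ 0.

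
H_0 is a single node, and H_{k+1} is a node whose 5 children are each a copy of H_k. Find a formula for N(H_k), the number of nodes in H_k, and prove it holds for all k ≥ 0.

Claim: N(H_k) = (5^{k+1} − 1)/4.

Base case: N(H_0) = 1, and (5^{0+1} − 1)/4 = 1.
Assume N(H_r) = (5^{r+1} − 1)/4.
Then N(H_{r+1}) = 1 + 5N(H_r) = 1 + 5·(5^{r+1} − 1)/4 = 1 + (5^{r+2} − 5)/4 = (4 + 5^{r+2} − 5)/4 = (5^{r+2} − 1)/4.
By induction, N(H_k) = (5^{k+1} − 1)/4 for all k ≥ 0.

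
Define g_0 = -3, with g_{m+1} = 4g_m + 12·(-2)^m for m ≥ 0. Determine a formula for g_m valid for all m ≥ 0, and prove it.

Claim: g_m = -4^m − 2·(-2)^m.

Base case: g_0 = -3, and -4^0 − 2·(-2)^0 = -1 − 2 = -3.
Assume g_k = -4^k − 2·(-2)^k for some k ≥ 0.
Then g_{k+1} = 4g_k + 12·(-2)^k = 4·(-4^k − 2·(-2)^k) + 12·(-2)^k = -4^{k+1} − 8·(-2)^k + 12·(-2)^k = -4^{k+1} + 4·(-2)^k = -4^{k+1} − 2·(-2)^{k+1}.
Hence g_m = -4^m − 2·(-2)^m for every m ≥ 0, by induction.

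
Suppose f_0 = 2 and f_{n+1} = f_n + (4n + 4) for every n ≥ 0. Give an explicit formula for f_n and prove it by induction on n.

Claim: f_n = 2n^2 + 2n + 2.

Base case: f_0 = 2, and 2·0^2 + 2·0 + 2 = 2.
Assume f_j = 2j^2 + 2j + 2.
Then f_{j+1} = f_j + (4j + 4) = (2j^2 + 2j + 2) + (4j + 4) = 2j^2 + 6j + 6,
and 2·(j+1)^2 + 2·(j+1) + 2 = 2j^2 + 6j + 6.
Hence f_n = 2n^2 + 2n + 2 for every n ≥ 0, by induction.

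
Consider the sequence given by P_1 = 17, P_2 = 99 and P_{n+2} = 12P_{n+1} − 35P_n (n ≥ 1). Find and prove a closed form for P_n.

Claim: P_n = 7^n + 2·5^n.

Base cases: P_1 = 17 and 7^1 + 2·5^1 = 17; P_2 = 99 and 7^2 + 2·5^2 = 99.
Assume P_j = 7^j + 2·5^j for all 1 ≤ j ≤ r, where r ≥ 2.
Then P_{r+1} = 12P_r − 35P_{r−1} = 12·(7^r + 2·5^r) − 35·(7^{r−1} + 2·5^{r−1}) = (12·7 − 35)7^{r−1} + 2·(12·5 − 35)5^{r−1} = 49·7^{r−1} + 50·5^{r−1} = 7^{r+1} + 2·5^{r+1}.
This completes the inductive step, so P_n = 7^n + 2·5^n for all n ≥ 1.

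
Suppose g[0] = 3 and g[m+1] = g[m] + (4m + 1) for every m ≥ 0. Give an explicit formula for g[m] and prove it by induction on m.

Claim: g[m] = 2m^2 − m + 3.

Base case: g[0] = 3, and 2·0^2 − 0 + 3 = 3.
Assume g[k] = 2k^2 − k + 3.
Then g[k+1] = g[k] + (4k + 1) = (2k^2 − k + 3) + (4k + 1) = 2k^2 + 3k + 4,
and 2·(k+1)^2 − (k+1) + 3 = 2k^2 + 3k + 4.
This completes the inductive step, so g[m] = 2m^2 − m + 3 for all m ≥ 0.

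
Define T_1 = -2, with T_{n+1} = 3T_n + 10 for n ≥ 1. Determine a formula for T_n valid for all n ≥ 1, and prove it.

Claim: T_n = 3^n − 5.

Base case: T_1 = -2, and 3^1 − 5 = 3 − 5 = -2.
Assume T_k = 3^k − 5 for some k ≥ 1.
Then T_{k+1} = 3T_k + 10 = 3·(3^k − 5) + 10 = 3^{k+1} − 15 + 10 = 3^{k+1} − 5.
Hence T_n = 3^n − 5 for every n ≥ 1, by induction.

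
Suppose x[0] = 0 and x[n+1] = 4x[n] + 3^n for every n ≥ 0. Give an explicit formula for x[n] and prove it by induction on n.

Claim: x[n] = 4^n − 3^n.

Base case: x[0] = 0, and 4^0 − 3^0 = 1 − 1 = 0.
Assume x[j] = 4^j − 3^j for some j ≥ 0.
Then x[j+1] = 4x[j] + 3^j = 4·(4^j − 3^j) + 3^j = 4^{j+1} − 4·3^j + 3^j = 4^{j+1} − 3·3^j = 4^{j+1} − 3^{j+1}.
Hence x[n] = 4^n − 3^n for every n ≥ 0, by induction.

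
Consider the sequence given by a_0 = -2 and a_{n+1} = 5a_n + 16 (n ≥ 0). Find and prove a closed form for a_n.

Claim: a_n = 2·5^n − 4.

Base case: a_0 = -2, and 2·5^0 − 4 = 2 − 4 = -2.
Assume a_m = 2·5^m − 4 for some m ≥ 0.
Then a_{m+1} = 5a_m + 16 = 5·(2·5^m − 4) + 16 = 10·5^m − 20 + 16 = 2·5^{m+1} − 4.
So the formula holds for m+1, and by induction a_n = 2·5^n − 4 for all n ≥ 0.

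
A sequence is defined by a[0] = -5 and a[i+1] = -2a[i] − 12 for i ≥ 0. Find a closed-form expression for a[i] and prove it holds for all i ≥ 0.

Claim: a[i] = -(-2)^i − 4.

Base case: a[0] = -5, and -(-2)^0 − 4 = -1 − 4 = -5.
Assume a[m] = -(-2)^m − 4 for some m ≥ 0.
Then a[m+1] = -2a[m] − 12 = -2·(-(-2)^m − 4) − 12 = 2·(-2)^m + 8 − 12 = -(-2)^{m+1} − 4.
By induction, a[i] = -(-2)^i − 4 for all i ≥ 0.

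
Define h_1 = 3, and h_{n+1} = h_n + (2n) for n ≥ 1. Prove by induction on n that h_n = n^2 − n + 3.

Base case: h_1 = 3, and 1^2 − 1 + 3 = 3.
Assume h_j = j^2 − j + 3.
Then h_{j+1} = h_j + (2j) = (j^2 − j + 3) + (2j) = j^2 + j + 3,
and (j+1)^2 − (j+1) + 3 = j^2 + j + 3.
By induction, h_n = n^2 − n + 3 for all n ≥ 1.

h_n = n^2 − n + 3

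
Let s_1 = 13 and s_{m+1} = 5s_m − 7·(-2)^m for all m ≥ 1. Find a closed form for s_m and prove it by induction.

Claim: s_m = 3·5^m + (-2)^m.

Base case: s_1 = 13, and 3·5^1 + (-2)^1 = 15 − 2 = 13.
Assume s_j = 3·5^j + (-2)^j for some j ≥ 1.
Then s_{j+1} = 5s_j − 7·(-2)^j = 5·(3·5^j + (-2)^j) − 7·(-2)^j = 3·5^{j+1} + 5·(-2)^j − 7·(-2)^j = 3·5^{j+1} − 2·(-2)^j = 3·5^{j+1} + (-2)^{j+1}.
This completes the inductive step, so s_m = 3·5^m + (-2)^m for all m ≥ 1.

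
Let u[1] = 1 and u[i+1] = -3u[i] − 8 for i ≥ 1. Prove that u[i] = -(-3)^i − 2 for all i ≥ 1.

Base case: u[1] = 1, and -(-3)^1 − 2 = 3 − 2 = 1.
Assume u[m] = -(-3)^m − 2 for some m ≥ 1.
Then u[m+1] = -3u[m] − 8 = -3·(-(-3)^m − 2) − 8 = 3·(-3)^m + 6 − 8 = -(-3)^{m+1} − 2.
Hence u[i] = -(-3)^i − 2 for every i ≥ 1, by induction.

u[i] = -(-3)^i − 2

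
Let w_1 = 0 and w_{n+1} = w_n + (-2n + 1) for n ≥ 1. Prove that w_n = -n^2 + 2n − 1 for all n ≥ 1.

Base case: w_1 = 0, and -1^2 + 2·1 − 1 = 0.
Assume w_m = -m^2 + 2m − 1.
Then w_{m+1} = w_m + (-2m + 1) = (-m^2 + 2m − 1) + (-2m + 1) = -m^2,
and -(m+1)^2 + 2·(m+1) − 1 = -m^2.
Hence w_n = -n^2 + 2n − 1 for every n ≥ 1, by induction.

w_n = -n^2 + 2n − 1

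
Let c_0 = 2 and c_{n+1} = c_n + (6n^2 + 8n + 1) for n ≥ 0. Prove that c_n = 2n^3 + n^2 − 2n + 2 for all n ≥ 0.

Base case: c_0 = 2, and 2·0^3 + 0^2 − 2·0 + 2 = 2.
Assume c_j = 2j^3 + j^2 − 2j + 2.
Then c_{j+1} = c_j + (6j^2 + 8j + 1) = (2j^3 + j^2 − 2j + 2) + (6j^2 + 8j + 1) = 2j^3 + 7j^2 + 6j + 3,
and 2·(j+1)^3 + (j+1)^2 − 2·(j+1) + 2 = 2j^3 + 7j^2 + 6j + 3.
This completes the inductive step, so c_n = 2n^3 + n^2 − 2n + 2 for all n ≥ 0.

c_n = 2n^3 + n^2 − 2n + 2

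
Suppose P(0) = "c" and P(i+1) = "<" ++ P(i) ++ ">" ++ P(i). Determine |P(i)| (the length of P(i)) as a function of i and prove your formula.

Claim: |P(i)| = 3·2^i − 2.

Base case: |P(0)| = 1, and 3·2^0 − 2 = 1.
Assume |P(k)| = 3·2^k − 2.
Then |P(k+1)| = 1 + |P(k)| + 1 + |P(k)| = 2|P(k)| + 2 = 2(3·2^k − 2) + 2 = 3·2^{k+1} − 4 + 2 = 3·2^{k+1} − 2.
By induction, |P(i)| = 3·2^i − 2 for all i ≥ 0.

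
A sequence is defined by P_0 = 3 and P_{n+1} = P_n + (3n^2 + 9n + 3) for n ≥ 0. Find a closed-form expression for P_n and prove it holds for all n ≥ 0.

Claim: P_n = n^3 + 3n^2 − n + 3.

Base case: P_0 = 3, and 0^3 + 3·0^2 − 0 + 3 = 3.
Assume P_k = k^3 + 3k^2 − k + 3.
Then P_{k+1} = P_k + (3k^2 + 9k + 3) = (k^3 + 3k^2 − k + 3) + (3k^2 + 9k + 3) = k^3 + 6k^2 + 8k + 6,
and (k+1)^3 + 3·(k+1)^2 − (k+1) + 3 = k^3 + 6k^2 + 8k + 6.
By induction, P_n = n^3 + 3n^2 − n + 3 for all n ≥ 0.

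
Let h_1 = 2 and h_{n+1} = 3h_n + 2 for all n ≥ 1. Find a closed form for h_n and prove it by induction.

Claim: h_n = 3^n − 1.

Base case: h_1 = 2, and 3^1 − 1 = 3 − 1 = 2.
Assume h_j = 3^j − 1 for some j ≥ 1.
Then h_{j+1} = 3h_j + 2 = 3·(3^j − 1) + 2 = 3^{j+1} − 3 + 2 = 3^{j+1} − 1.
By induction, h_n = 3^n − 1 for all n ≥ 1.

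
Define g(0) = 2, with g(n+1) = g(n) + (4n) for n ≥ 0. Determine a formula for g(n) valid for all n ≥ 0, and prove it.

Claim: g(n) = 2n^2 − 2n + 2.

Base case: g(0) = 2, and 2·0^2 − 2·0 + 2 = 2.
Assume g(j) = 2j^2 − 2j + 2.
Then g(j+1) = g(j) + (4j) = (2j^2 − 2j + 2) + (4j) = 2j^2 + 2j + 2,
and 2·(j+1)^2 − 2·(j+1) + 2 = 2j^2 + 2j + 2.
By induction, g(n) = 2n^2 − 2n + 2 for all n ≥ 0.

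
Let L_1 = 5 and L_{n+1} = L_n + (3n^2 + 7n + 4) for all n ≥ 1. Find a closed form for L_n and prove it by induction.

Claim: L_n = n^3 + 2n^2 + n + 1.

Base case: L_1 = 5, and 1^3 + 2·1^2 + 1 + 1 = 5.
Assume L_r = r^3 + 2r^2 + r + 1.
Then L_{r+1} = L_r + (3r^2 + 7r + 4) = (r^3 + 2r^2 + r + 1) + (3r^2 + 7r + 4) = r^3 + 5r^2 + 8r + 5,
and (r+1)^3 + 2·(r+1)^2 + (r+1) + 1 = r^3 + 5r^2 + 8r + 5.
This completes the inductive step, so L_n = n^3 + 2n^2 + n + 1 for all n ≥ 1.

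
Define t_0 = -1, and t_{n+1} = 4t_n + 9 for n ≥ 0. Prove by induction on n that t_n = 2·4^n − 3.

Base case: t_0 = -1, and 2·4^0 − 3 = 2 − 3 = -1.
Assume t_j = 2·4^j − 3 for some j ≥ 0.
Then t_{j+1} = 4t_j + 9 = 4·(2·4^j − 3) + 9 = 8·4^j − 12 + 9 = 2·4^{j+1} − 3.
This completes the inductive step, so t_n = 2·4^n − 3 for all n ≥ 0.

t_n = 2·4^n − 3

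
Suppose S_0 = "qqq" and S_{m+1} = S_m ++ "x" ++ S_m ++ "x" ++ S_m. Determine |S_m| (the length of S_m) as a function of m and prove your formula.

Claim: |S_m| = 4·3^m − 1.

Base case: |S_0| = 3, and 4·3^0 − 1 = 3.
Assume |S_k| = 4·3^k − 1.
Then |S_{k+1}| = 3|S_k| + 2 = 3(4·3^k − 1) + 2 = 4·3^{k+1} − 3 + 2 = 4·3^{k+1} − 1.
By induction, |S_m| = 4·3^m − 1 for all m ≥ 0.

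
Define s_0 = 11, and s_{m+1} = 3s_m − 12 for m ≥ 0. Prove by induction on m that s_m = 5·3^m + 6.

Base case: s_0 = 11, and 5·3^0 + 6 = 5 + 6 = 11.
Assume s_k = 5·3^k + 6 for some k ≥ 0.
Then s_{k+1} = 3s_k − 12 = 3·(5·3^k + 6) − 12 = 15·3^k + 18 − 12 = 5·3^{k+1} + 6.
So the formula holds for k+1, and by induction s_m = 5·3^m + 6 for all m ≥ 0.

s_m = 5·3^m + 6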